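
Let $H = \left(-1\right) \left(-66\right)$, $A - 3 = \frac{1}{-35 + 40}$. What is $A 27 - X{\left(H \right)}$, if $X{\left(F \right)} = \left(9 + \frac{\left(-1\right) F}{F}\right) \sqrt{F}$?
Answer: $\frac{432}{5} - 8 \sqrt{66} \approx 21.408$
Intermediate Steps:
$A = \frac{16}{5}$ ($A = 3 + \frac{1}{-35 + 40} = 3 + \frac{1}{5} = \frac{16}{5} \approx 3.2$)
$H = 66$
$X{\left(F \right)} = 8 \sqrt{F}$ ($X{\left(F \right)} = \left(9 - 1\right) \sqrt{F} = 8 \sqrt{F}$)
$A 27 - X{\left(H \right)} = \frac{16}{5} \cdot 27 - 8 \sqrt{66} = \frac{432}{5} - 8 \sqrt{66}$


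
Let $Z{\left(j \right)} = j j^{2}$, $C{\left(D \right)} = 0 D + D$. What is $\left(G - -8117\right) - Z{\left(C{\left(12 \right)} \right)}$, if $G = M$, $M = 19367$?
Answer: $25756$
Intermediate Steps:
$C{\left(D \right)} = D$ ($C{\left(D \right)} = 0 + D = D$)
$G = 19367$
$Z{\left(j \right)} = j^{3}$
$\left(G - -8117\right) - Z{\left(C{\left(12 \right)} \right)} = \left(19367 - -8117\right) - 12^{3} = \left(19367 + 8117\right) - 1728 = 27484 - 1728 = 25756$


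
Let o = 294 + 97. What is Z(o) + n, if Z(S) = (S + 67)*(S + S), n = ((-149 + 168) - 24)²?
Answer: 358181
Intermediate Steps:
o = 391
n = 25 (n = (19 - 24)² = (-5)² = 25)
Z(S) = 2*S*(67 + S) (Z(S) = (67 + S)*(2*S) = 2*S*(67 + S))
Z(o) + n = 2*391*(67 + 391) + 25 = 2*391*458 + 25 = 358156 + 25 = 358181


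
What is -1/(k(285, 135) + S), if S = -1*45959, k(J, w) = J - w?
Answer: 1/45809 ≈ 2.1830e-5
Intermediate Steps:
S = -45959
-1/(k(285, 135) + S) = -1/((285 - 1*135) - 45959) = -1/((285 - 135) - 45959) = -1/(150 - 45959) = -1/(-45809) = -1*(-1/45809) = 1/45809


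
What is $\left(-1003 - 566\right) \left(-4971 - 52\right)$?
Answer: $7881087$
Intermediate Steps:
$\left(-1003 - 566\right) \left(-4971 - 52\right) = \left(-1569\right) \left(-5023\right) = 7881087$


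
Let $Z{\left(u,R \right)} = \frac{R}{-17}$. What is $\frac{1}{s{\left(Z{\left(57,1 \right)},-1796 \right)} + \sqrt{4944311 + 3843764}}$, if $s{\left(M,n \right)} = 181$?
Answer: $- \frac{181}{8755314} + \frac{5 \sqrt{351523}}{8755314} \approx 0.00031792$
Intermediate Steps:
$Z{\left(u,R \right)} = - \frac{R}{17}$ ($Z{\left(u,R \right)} = R \left(- \frac{1}{17}\right) = - \frac{R}{17}$)
$\frac{1}{s{\left(Z{\left(57,1 \right)},-1796 \right)} + \sqrt{4944311 + 3843764}} = \frac{1}{181 + \sqrt{4944311 + 3843764}} = \frac{1}{181 + \sqrt{8788075}} = \frac{1}{181 + 5 \sqrt{351523}}$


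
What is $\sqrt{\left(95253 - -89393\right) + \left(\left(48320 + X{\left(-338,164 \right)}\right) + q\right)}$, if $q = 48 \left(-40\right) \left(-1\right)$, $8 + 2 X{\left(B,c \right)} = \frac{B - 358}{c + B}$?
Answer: $2 \sqrt{58721} \approx 484.65$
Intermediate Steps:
$X{\left(B,c \right)} = -4 + \frac{-358 + B}{2 \left(B + c\right)}$ ($X{\left(B,c \right)} = -4 + \frac{\left(B - 358\right) \frac{1}{c + B}}{2} = -4 + \frac{\left(-358 + B\right) \frac{1}{B + c}}{2} = -4 + \frac{\frac{1}{B + c} \left(-358 + B\right)}{2} = -4 + \frac{-358 + B}{2 \left(B + c\right)}$)
$q = 1920$ ($q = \left(-1920\right) \left(-1\right) = 1920$)
$\sqrt{\left(95253 - -89393\right) + \left(\left(48320 + X{\left(-338,164 \right)}\right) + q\right)} = \sqrt{\left(95253 - -89393\right) + \left(\left(48320 + \frac{-179 - 656 - -1183}{-338 + 164}\right) + 1920\right)} = \sqrt{\left(95253 + 89393\right) + \left(\left(48320 + \frac{-179 - 656 + 1183}{-174}\right) + 1920\right)} = \sqrt{184646 + \left(\left(48320 - 2\right) + 1920\right)} = \sqrt{184646 + \left(48318 + 1920\right)} = \sqrt{184646 + 50238} = \sqrt{234884} = 2 \sqrt{58721}$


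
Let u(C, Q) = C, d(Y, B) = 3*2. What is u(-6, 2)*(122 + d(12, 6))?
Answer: -768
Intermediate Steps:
d(Y, B) = 6
u(-6, 2)*(122 + d(12, 6)) = -6*(122 + 6) = -6*128 = -768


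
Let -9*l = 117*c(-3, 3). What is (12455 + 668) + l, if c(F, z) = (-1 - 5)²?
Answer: 12655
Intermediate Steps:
c(F, z) = 36 (c(F, z) = (-6)² = 36)
l = -468 (l = -13*36 = -⅑*4212 = -468)
(12455 + 668) + l = (12455 + 668) - 468 = 13123 - 468 = 12655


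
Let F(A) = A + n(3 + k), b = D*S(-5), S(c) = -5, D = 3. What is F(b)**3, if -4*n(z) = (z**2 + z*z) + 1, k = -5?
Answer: -328509/64 ≈ -5133.0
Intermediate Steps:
b = -15 (b = 3*(-5) = -15)
n(z) = -1/4 - z**2/2 (n(z) = -((z**2 + z*z) + 1)/4 = -((z**2 + z**2) + 1)/4 = -(2*z**2 + 1)/4 = -(1 + 2*z**2)/4 = -1/4 - z**2/2)
F(A) = -9/4 + A (F(A) = A + (-1/4 - (3 - 5)**2/2) = A + (-1/4 - 1/2*(-2)**2) = A + (-1/4 - 1/2*4) = A + (-1/4 - 2) = A - 9/4 = -9/4 + A)
F(b)**3 = (-9/4 - 15)**3 = (-69/4)**3 = -328509/64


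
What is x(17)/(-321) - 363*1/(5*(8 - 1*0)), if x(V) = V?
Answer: -117203/12840 ≈ -9.1280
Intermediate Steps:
x(17)/(-321) - 363*1/(5*(8 - 1*0)) = 17/(-321) - 363*1/(5*(8 - 1*0)) = 17*(-1/321) - 363*1/(5*(8 + 0)) = -17/321 - 363/(5*8) = -17/321 - 363/40 = -117203/12840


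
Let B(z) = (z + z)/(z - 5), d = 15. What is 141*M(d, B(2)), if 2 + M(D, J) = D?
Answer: 1833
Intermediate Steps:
B(z) = 2*z/(-5 + z) (B(z) = (2*z)/(-5 + z) = 2*z/(-5 + z))
M(D, J) = -2 + D
141*M(d, B(2)) = 141*(-2 + 15) = 141*13 = 1833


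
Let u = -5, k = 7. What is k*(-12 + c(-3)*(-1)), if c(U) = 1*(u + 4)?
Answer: -77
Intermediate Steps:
c(U) = -1 (c(U) = 1*(-5 + 4) = 1*(-1) = -1)
k*(-12 + c(-3)*(-1)) = 7*(-12 - 1*(-1)) = 7*(-12 + 1) = 7*(-11) = -77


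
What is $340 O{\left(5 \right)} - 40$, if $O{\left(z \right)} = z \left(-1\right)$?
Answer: $-1740$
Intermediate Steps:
$O{\left(z \right)} = - z$
$340 O{\left(5 \right)} - 40 = 340 \left(\left(-1\right) 5\right) - 40 = 340 \left(-5\right) - 40 = -1700 - 40 = -1740$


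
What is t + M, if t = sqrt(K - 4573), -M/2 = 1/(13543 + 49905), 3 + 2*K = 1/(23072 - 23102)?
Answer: -1/31724 + I*sqrt(4117065)/30 ≈ -3.1522e-5 + 67.635*I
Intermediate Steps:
K = -91/60 (K = -3/2 + 1/(2*(23072 - 23102)) = -3/2 + (1/2)/(-30) = -3/2 + (1/2)*(-1/30) = -3/2 - 1/60 = -91/60 ≈ -1.5167)
M = -1/31724 (M = -2/(13543 + 49905) = -2/63448 = -2*1/63448 = -1/31724 ≈ -3.1522e-5)
t = I*sqrt(4117065)/30 (t = sqrt(-91/60 - 4573) = sqrt(-274471/60) = I*sqrt(4117065)/30 ≈ 67.635*I)
t + M = I*sqrt(4117065)/30 - 1/31724 = -1/31724 + I*sqrt(4117065)/30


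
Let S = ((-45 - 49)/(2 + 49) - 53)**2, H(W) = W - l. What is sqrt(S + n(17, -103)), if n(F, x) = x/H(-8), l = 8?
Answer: sqrt(125439247)/204 ≈ 54.902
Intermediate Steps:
H(W) = -8 + W (H(W) = W - 1*8 = W - 8 = -8 + W)
S = 7823209/2601 (S = (-94/51 - 53)**2 = (-2797/51)**2 = 7823209/2601 ≈ 3007.8)
n(F, x) = -x/16 (n(F, x) = x/(-8 - 8) = x/(-16) = x*(-1/16) = -x/16)
sqrt(S + n(17, -103)) = sqrt(7823209/2601 - 1/16*(-103)) = sqrt(7823209/2601 + 103/16) = sqrt(125439247/41616) = sqrt(125439247)/204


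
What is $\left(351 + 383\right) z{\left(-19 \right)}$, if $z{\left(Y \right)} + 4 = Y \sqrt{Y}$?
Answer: $-2936 - 13946 i \sqrt{19} \approx -2936.0 - 60789.0 i$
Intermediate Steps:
$z{\left(Y \right)} = -4 + Y^{\frac{3}{2}}$ ($z{\left(Y \right)} = -4 + Y \sqrt{Y} = -4 + Y^{\frac{3}{2}}$)
$\left(351 + 383\right) z{\left(-19 \right)} = \left(351 + 383\right) \left(-4 + \left(-19\right)^{\frac{3}{2}}\right) = 734 \left(-4 - 19 i \sqrt{19}\right) = -2936 - 13946 i \sqrt{19}$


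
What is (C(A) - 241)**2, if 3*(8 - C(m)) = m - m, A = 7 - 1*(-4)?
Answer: 54289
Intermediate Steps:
A = 11 (A = 7 + 4 = 11)
C(m) = 8 (C(m) = 8 - (m - m)/3 = 8 - 1/3*0 = 8 + 0 = 8)
(C(A) - 241)**2 = (8 - 241)**2 = (-233)**2 = 54289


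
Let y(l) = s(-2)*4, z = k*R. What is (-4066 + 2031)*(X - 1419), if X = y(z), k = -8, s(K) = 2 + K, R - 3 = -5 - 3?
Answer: 2887665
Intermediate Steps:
R = -5 (R = 3 + (-5 - 3) = 3 - 8 = -5)
z = 40 (z = -8*(-5) = 40)
y(l) = 0 (y(l) = (2 - 2)*4 = 0*4 = 0)
X = 0
(-4066 + 2031)*(X - 1419) = (-4066 + 2031)*(0 - 1419) = -2035*(-1419) = 2887665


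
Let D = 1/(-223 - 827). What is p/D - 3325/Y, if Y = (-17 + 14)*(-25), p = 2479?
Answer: -7808983/3 ≈ -2.6030e+6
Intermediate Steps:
D = -1/1050 (D = 1/(-1050) = -1/1050 ≈ -0.00095238)
Y = 75 (Y = -3*(-25) = 75)
p/D - 3325/Y = 2479/(-1/1050) - 3325/75 = 2479*(-1050) - 3325*1/75 = -2602950 - 133/3 = -7808983/3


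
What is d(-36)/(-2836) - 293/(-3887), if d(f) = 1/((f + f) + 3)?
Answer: 2493013/33070596 ≈ 0.075385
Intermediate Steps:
d(f) = 1/(3 + 2*f) (d(f) = 1/(2*f + 3) = 1/(3 + 2*f))
d(-36)/(-2836) - 293/(-3887) = 1/((3 + 2*(-36))*(-2836)) - 293/(-3887) = -1/2836/(3 - 72) - 293*(-1/3887) = -1/2836/(-69) + 293/3887 = -1/69*(-1/2836) + 293/3887 = 1/195684 + 293/3887 = 2493013/33070596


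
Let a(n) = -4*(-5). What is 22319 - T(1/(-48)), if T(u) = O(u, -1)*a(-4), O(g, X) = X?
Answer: 22339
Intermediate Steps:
a(n) = 20
T(u) = -20 (T(u) = -1*20 = -20)
22319 - T(1/(-48)) = 22319 - 1*(-20) = 22319 + 20 = 22339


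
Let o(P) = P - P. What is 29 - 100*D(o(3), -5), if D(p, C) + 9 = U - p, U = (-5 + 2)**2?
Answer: 29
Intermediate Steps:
o(P) = 0
U = 9 (U = (-3)**2 = 9)
D(p, C) = -p (D(p, C) = -9 + (9 - p) = -p)
29 - 100*D(o(3), -5) = 29 - (-100)*0 = 29 - 100*0 = 29 + 0 = 29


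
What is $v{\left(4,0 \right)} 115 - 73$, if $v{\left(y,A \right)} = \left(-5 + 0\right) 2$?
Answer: $-1223$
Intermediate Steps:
$v{\left(y,A \right)} = -10$ ($v{\left(y,A \right)} = \left(-5\right) 2 = -10$)
$v{\left(4,0 \right)} 115 - 73 = \left(-10\right) 115 - 73 = -1150 - 73 = -1223$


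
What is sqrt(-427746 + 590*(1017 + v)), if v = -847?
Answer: I*sqrt(327446) ≈ 572.23*I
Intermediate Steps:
sqrt(-427746 + 590*(1017 + v)) = sqrt(-427746 + 590*(1017 - 847)) = sqrt(-427746 + 590*170) = sqrt(-427746 + 100300) = sqrt(-327446) = I*sqrt(327446)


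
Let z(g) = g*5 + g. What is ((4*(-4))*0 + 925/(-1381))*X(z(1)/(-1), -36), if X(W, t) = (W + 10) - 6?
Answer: 1850/1381 ≈ 1.3396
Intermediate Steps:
z(g) = 6*g (z(g) = 5*g + g = 6*g)
X(W, t) = 4 + W (X(W, t) = (10 + W) - 6 = 4 + W)
((4*(-4))*0 + 925/(-1381))*X(z(1)/(-1), -36) = ((4*(-4))*0 + 925/(-1381))*(4 + (6*1)/(-1)) = (-16*0 + 925*(-1/1381))*(4 + 6*(-1)) = (0 - 925/1381)*(4 - 6) = -925/1381*(-2) = 1850/1381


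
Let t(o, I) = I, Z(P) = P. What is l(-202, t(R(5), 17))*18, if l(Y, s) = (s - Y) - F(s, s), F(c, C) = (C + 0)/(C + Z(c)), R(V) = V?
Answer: 3933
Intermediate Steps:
F(c, C) = C/(C + c) (F(c, C) = (C + 0)/(C + c) = C/(C + c))
l(Y, s) = -1/2 + s - Y (l(Y, s) = (s - Y) - s/(s + s) = (s - Y) - s/(2*s) = (s - Y) - s*1/(2*s) = (s - Y) - 1*1/2 = (s - Y) - 1/2 = -1/2 + s - Y)
l(-202, t(R(5), 17))*18 = (-1/2 + 17 - 1*(-202))*18 = (-1/2 + 17 + 202)*18 = (437/2)*18 = 3933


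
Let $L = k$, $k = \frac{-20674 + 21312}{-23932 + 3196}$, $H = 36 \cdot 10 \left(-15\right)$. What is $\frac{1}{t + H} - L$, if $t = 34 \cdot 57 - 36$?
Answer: $\frac{184249}{6044544} \approx 0.030482$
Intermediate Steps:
$H = -5400$ ($H = 360 \left(-15\right) = -5400$)
$t = 1902$ ($t = 1938 - 36 = 1902$)
$k = - \frac{319}{10368}$ ($k = \frac{638}{-20736} = 638 \left(- \frac{1}{20736}\right) = - \frac{319}{10368} \approx -0.030768$)
$L = - \frac{319}{10368} \approx -0.030768$
$\frac{1}{t + H} - L = \frac{1}{1902 - 5400} - - \frac{319}{10368} = \frac{1}{-3498} + \frac{319}{10368} = - \frac{1}{3498} + \frac{319}{10368} = \frac{184249}{6044544}$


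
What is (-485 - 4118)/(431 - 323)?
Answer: -4603/108 ≈ -42.620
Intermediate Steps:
(-485 - 4118)/(431 - 323) = -4603/108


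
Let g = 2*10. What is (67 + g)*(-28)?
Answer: -2436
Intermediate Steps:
g = 20
(67 + g)*(-28) = (67 + 20)*(-28) = 87*(-28) = -2436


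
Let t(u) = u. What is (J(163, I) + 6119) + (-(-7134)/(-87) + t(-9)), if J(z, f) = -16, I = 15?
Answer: 6012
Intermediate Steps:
(J(163, I) + 6119) + (-(-7134)/(-87) + t(-9)) = (-16 + 6119) + (-(-7134)/(-87) - 9) = 6103 + (-(-7134)*(-1)/87 - 9) = 6103 + (-82*1 - 9) = 6103 + (-82 - 9) = 6103 - 91 = 6012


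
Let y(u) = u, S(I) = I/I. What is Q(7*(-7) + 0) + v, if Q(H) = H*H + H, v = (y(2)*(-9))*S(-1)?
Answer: 2334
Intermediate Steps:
S(I) = 1
v = -18 (v = (2*(-9))*1 = -18*1 = -18)
Q(H) = H + H² (Q(H) = H² + H = H + H²)
Q(7*(-7) + 0) + v = (7*(-7) + 0)*(1 + (7*(-7) + 0)) - 18 = (-49 + 0)*(1 + (-49 + 0)) - 18 = -49*(1 - 49) - 18 = -49*(-48) - 18 = 2352 - 18 = 2334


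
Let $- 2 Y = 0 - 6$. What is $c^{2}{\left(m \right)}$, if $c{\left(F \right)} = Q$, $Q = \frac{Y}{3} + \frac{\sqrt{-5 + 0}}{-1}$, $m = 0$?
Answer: $\left(1 - i \sqrt{5}\right)^{2} \approx -4.0 - 4.4721 i$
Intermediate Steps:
$Y = 3$ ($Y = - \frac{0 - 6}{2} = \left(- \frac{1}{2}\right) \left(-6\right) = 3$)
$Q = 1 - i \sqrt{5}$ ($Q = \frac{3}{3} + \frac{\sqrt{-5 + 0}}{-1} = 3 \cdot \frac{1}{3} + \sqrt{-5} \left(-1\right) = 1 + i \sqrt{5} \left(-1\right) = 1 - i \sqrt{5} \approx 1.0 - 2.2361 i$)
$c{\left(F \right)} = 1 - i \sqrt{5}$
$c^{2}{\left(m \right)} = \left(1 - i \sqrt{5}\right)^{2}$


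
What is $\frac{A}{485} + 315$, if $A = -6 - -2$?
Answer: $\frac{152771}{485} \approx 314.99$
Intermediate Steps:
$A = -4$ ($A = -6 + 2 = -4$)
$\frac{A}{485} + 315 = - \frac{4}{485} + 315 = \frac{152771}{485}$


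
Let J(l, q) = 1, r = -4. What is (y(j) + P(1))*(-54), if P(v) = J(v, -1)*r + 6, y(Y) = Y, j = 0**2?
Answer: -108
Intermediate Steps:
j = 0
P(v) = 2 (P(v) = 1*(-4) + 6 = -4 + 6 = 2)
(y(j) + P(1))*(-54) = (0 + 2)*(-54) = 2*(-54) = -108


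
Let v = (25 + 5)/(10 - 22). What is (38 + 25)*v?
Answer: -315/2 ≈ -157.50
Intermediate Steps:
v = -5/2 (v = 30/(-12) = 30*(-1/12) = -5/2 ≈ -2.5000)
(38 + 25)*v = (38 + 25)*(-5/2) = 63*(-5/2) = -315/2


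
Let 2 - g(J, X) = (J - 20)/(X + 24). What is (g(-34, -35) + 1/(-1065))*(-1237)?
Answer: 42170567/11715 ≈ 3599.7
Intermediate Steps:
g(J, X) = 2 - (-20 + J)/(24 + X) (g(J, X) = 2 - (J - 20)/(X + 24) = 2 - (-20 + J)/(24 + X))
(g(-34, -35) + 1/(-1065))*(-1237) = ((68 - 1*(-34) + 2*(-35))/(24 - 35) + 1/(-1065))*(-1237) = ((68 + 34 - 70)/(-11) - 1/1065)*(-1237) = (-1/11*32 - 1/1065)*(-1237) = (-32/11 - 1/1065)*(-1237) = -34091/11715*(-1237) = 42170567/11715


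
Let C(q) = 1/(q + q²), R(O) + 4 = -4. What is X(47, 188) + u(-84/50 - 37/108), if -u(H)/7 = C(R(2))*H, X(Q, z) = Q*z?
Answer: 190863061/21600 ≈ 8836.3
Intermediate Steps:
R(O) = -8 (R(O) = -4 - 4 = -8)
u(H) = -H/8 (u(H) = -7*1/((-8)*(1 - 8))*H = -7*(-⅛/(-7))*H = -7*(-⅛*(-⅐))*H = -H/8)
X(47, 188) + u(-84/50 - 37/108) = 47*188 - (-84/50 - 37/108)/8 = 8836 - (-84*1/50 - 37*1/108)/8 = 8836 - (-42/25 - 37/108)/8 = 8836 - ⅛*(-5461/2700) = 8836 + 5461/21600 = 190863061/21600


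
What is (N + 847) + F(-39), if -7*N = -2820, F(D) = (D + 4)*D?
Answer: 18304/7 ≈ 2614.9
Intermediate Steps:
F(D) = D*(4 + D) (F(D) = (4 + D)*D = D*(4 + D))
N = 2820/7 (N = -1/7*(-2820) = 2820/7 ≈ 402.86)
(N + 847) + F(-39) = (2820/7 + 847) - 39*(4 - 39) = 8749/7 - 39*(-35) = 8749/7 + 1365 = 18304/7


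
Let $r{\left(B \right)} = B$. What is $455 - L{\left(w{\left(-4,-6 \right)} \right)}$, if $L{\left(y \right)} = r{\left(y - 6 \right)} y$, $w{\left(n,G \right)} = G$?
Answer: $383$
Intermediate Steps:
$L{\left(y \right)} = y \left(-6 + y\right)$ ($L{\left(y \right)} = \left(y - 6\right) y = \left(-6 + y\right) y = y \left(-6 + y\right)$)
$455 - L{\left(w{\left(-4,-6 \right)} \right)} = 455 - - 6 \left(-6 - 6\right) = 455 - \left(-6\right) \left(-12\right) = 455 - 72 = 383$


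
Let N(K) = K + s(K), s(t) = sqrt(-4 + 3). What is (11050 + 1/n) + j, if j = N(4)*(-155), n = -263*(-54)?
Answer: 148126861/14202 - 155*I ≈ 10430.0 - 155.0*I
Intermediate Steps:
n = 14202
s(t) = I (s(t) = sqrt(-1) = I)
N(K) = I + K (N(K) = K + I = I + K)
j = -620 - 155*I (j = (I + 4)*(-155) = (4 + I)*(-155) = -620 - 155*I ≈ -620.0 - 155.0*I)
(11050 + 1/n) + j = (11050 + 1/14202) + (-620 - 155*I) = 156932101/14202 + (-620 - 155*I) = 148126861/14202 - 155*I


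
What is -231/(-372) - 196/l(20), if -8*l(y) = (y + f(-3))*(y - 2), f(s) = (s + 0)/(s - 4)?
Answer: 779611/159588 ≈ 4.8851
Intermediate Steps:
f(s) = s/(-4 + s)
l(y) = -(-2 + y)*(3/7 + y)/8 (l(y) = -(y - 3/(-4 - 3))*(y - 2)/8 = -(y - 3/(-7))*(-2 + y)/8 = -(y - 3*(-⅐))*(-2 + y)/8 = -(y + 3/7)*(-2 + y)/8 = -(3/7 + y)*(-2 + y)/8 = -(-2 + y)*(3/7 + y)/8)
-231/(-372) - 196/l(20) = -231/(-372) - 196/(3/28 - ⅛*20² + (11/56)*20) = -231*(-1/372) - 196/(3/28 - ⅛*400 + 55/14) = 77/124 - 196/(3/28 - 50 + 55/14) = 77/124 - 196/(-1287/28) = 77/124 - 196*(-28/1287) = 77/124 + 5488/1287 = 779611/159588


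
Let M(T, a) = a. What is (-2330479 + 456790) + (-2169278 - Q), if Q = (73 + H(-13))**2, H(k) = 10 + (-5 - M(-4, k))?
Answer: -4051248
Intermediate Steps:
H(k) = 5 - k (H(k) = 10 + (-5 - k) = 5 - k)
Q = 8281 (Q = (73 + (5 - 1*(-13)))**2 = (73 + (5 + 13))**2 = (73 + 18)**2 = 91**2 = 8281)
(-2330479 + 456790) + (-2169278 - Q) = (-2330479 + 456790) + (-2169278 - 1*8281) = -1873689 + (-2169278 - 8281) = -1873689 - 2177559 = -4051248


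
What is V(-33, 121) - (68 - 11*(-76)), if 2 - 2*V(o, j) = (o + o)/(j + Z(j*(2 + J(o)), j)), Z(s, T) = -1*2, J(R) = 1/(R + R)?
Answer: -107424/119 ≈ -902.72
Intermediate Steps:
J(R) = 1/(2*R)
Z(s, T) = -2
V(o, j) = 1 - o/(-2 + j) (V(o, j) = 1 - (o + o)/(2*(j - 2)) = 1 - 2*o/(2*(-2 + j)) = 1 - o/(-2 + j))
V(-33, 121) - (68 - 11*(-76)) = (-2 + 121 - 1*(-33))/(-2 + 121) - (68 - 11*(-76)) = (-2 + 121 + 33)/119 - (68 + 836) = (1/119)*152 - 1*904 = 152/119 - 904 = -107424/119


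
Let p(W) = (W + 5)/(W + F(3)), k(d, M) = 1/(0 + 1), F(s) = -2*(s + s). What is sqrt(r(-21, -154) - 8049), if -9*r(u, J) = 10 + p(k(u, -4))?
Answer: I*sqrt(8766505)/33 ≈ 89.722*I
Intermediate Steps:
F(s) = -4*s
k(d, M) = 1 (k(d, M) = 1/1 = 1)
p(W) = (5 + W)/(-12 + W) (p(W) = (W + 5)/(W - 4*3) = (5 + W)/(W - 12) = (5 + W)/(-12 + W))
r(u, J) = -104/99 (r(u, J) = -(10 + (5 + 1)/(-12 + 1))/9 = -(10 + 6/(-11))/9 = -(10 - 1/11*6)/9 = -(10 - 6/11)/9 = -1/9*104/11 = -104/99)
sqrt(r(-21, -154) - 8049) = sqrt(-104/99 - 8049) = sqrt(-796955/99) = I*sqrt(8766505)/33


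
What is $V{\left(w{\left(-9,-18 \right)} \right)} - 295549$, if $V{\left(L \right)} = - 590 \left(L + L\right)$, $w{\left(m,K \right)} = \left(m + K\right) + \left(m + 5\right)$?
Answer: $-258969$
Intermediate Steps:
$w{\left(m,K \right)} = 5 + K + 2 m$ ($w{\left(m,K \right)} = \left(K + m\right) + \left(5 + m\right) = 5 + K + 2 m$)
$V{\left(L \right)} = - 1180 L$ ($V{\left(L \right)} = - 590 \cdot 2 L = - 1180 L$)
$V{\left(w{\left(-9,-18 \right)} \right)} - 295549 = - 1180 \left(5 - 18 + 2 \left(-9\right)\right) - 295549 = - 1180 \left(5 - 18 - 18\right) - 295549 = \left(-1180\right) \left(-31\right) - 295549 = 36580 - 295549 = -258969$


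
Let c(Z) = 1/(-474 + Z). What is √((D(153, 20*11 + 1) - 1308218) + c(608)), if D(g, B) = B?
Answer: I*√23486393998/134 ≈ 1143.7*I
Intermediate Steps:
√((D(153, 20*11 + 1) - 1308218) + c(608)) = √(((20*11 + 1) - 1308218) + 1/(-474 + 608)) = √(((220 + 1) - 1308218) + 1/134) = √((221 - 1308218) + 1/134) = √(-1307997 + 1/134) = √(-175271597/134) = I*√23486393998/134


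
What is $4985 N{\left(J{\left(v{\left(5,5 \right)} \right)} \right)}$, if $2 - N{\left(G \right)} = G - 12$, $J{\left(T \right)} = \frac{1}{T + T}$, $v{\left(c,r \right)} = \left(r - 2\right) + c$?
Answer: $\frac{1111655}{16} \approx 69479.0$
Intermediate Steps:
$v{\left(c,r \right)} = -2 + c + r$ ($v{\left(c,r \right)} = \left(-2 + r\right) + c = -2 + c + r$)
$J{\left(T \right)} = \frac{1}{2 T}$
$N{\left(G \right)} = 14 - G$ ($N{\left(G \right)} = 2 - \left(G - 12\right) = 2 - \left(-12 + G\right) = 14 - G$)
$4985 N{\left(J{\left(v{\left(5,5 \right)} \right)} \right)} = 4985 \left(14 - \frac{1}{2 \left(-2 + 5 + 5\right)}\right) = 4985 \left(14 - \frac{1}{2 \cdot 8}\right) = 4985 \left(14 - \frac{1}{2} \cdot \frac{1}{8}\right) = 4985 \left(14 - \frac{1}{16}\right) = 4985 \cdot \frac{223}{16} = \frac{1111655}{16}$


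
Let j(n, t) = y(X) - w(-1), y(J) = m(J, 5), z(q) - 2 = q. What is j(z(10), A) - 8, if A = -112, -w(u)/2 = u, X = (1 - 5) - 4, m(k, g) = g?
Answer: -5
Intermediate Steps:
z(q) = 2 + q
X = -8 (X = -4 - 4 = -8)
w(u) = -2*u
y(J) = 5
j(n, t) = 3 (j(n, t) = 5 - (-2)*(-1) = 5 - 1*2 = 5 - 2 = 3)
j(z(10), A) - 8 = 3 - 8 = -5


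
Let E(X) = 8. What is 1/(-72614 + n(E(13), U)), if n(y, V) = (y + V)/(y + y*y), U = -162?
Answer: -36/2614181 ≈ -1.3771e-5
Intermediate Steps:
n(y, V) = (V + y)/(y + y**2)
1/(-72614 + n(E(13), U)) = 1/(-72614 + (-162 + 8)/(8*(1 + 8))) = 1/(-72614 + (1/8)*(-154)/9) = 1/(-72614 + (1/8)*(1/9)*(-154)) = 1/(-72614 - 77/36) = 1/(-2614181/36) = -36/2614181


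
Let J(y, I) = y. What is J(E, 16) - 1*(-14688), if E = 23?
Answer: 14711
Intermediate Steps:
J(E, 16) - 1*(-14688) = 23 - 1*(-14688) = 23 + 14688 = 14711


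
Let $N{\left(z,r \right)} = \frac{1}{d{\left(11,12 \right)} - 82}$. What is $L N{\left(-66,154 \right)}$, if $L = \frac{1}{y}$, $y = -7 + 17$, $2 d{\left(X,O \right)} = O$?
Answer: $- \frac{1}{760} \approx -0.0013158$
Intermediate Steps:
$d{\left(X,O \right)} = \frac{O}{2}$
$y = 10$
$N{\left(z,r \right)} = - \frac{1}{76}$ ($N{\left(z,r \right)} = \frac{1}{\frac{1}{2} \cdot 12 - 82} = \frac{1}{6 - 82} = \frac{1}{-76} = - \frac{1}{76}$)
$L = \frac{1}{10} \approx 0.1$
$L N{\left(-66,154 \right)} = \frac{1}{10} \left(- \frac{1}{76}\right) = - \frac{1}{760}$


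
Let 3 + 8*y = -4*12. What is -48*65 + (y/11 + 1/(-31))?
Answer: -8513029/2728 ≈ -3120.6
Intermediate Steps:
y = -51/8 (y = -3/8 + (-4*12)/8 = -3/8 + (1/8)*(-48) = -3/8 - 6 = -51/8 ≈ -6.3750)
-48*65 + (y/11 + 1/(-31)) = -48*65 + (-51/8/11 + 1/(-31)) = -3120 + (-51/8*1/11 + 1*(-1/31)) = -3120 + (-51/88 - 1/31) = -3120 - 1669/2728 = -8513029/2728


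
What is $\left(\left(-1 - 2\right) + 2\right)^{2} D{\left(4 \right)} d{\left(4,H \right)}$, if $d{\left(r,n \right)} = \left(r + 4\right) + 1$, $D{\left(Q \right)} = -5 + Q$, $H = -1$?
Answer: $-9$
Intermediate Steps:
$d{\left(r,n \right)} = 5 + r$ ($d{\left(r,n \right)} = \left(4 + r\right) + 1 = 5 + r$)
$\left(\left(-1 - 2\right) + 2\right)^{2} D{\left(4 \right)} d{\left(4,H \right)} = \left(\left(-1 - 2\right) + 2\right)^{2} \left(-5 + 4\right) \left(5 + 4\right) = \left(-3 + 2\right)^{2} \left(-1\right) 9 = \left(-1\right)^{2} \left(-1\right) 9 = 1 \left(-1\right) 9 = \left(-1\right) 9 = -9$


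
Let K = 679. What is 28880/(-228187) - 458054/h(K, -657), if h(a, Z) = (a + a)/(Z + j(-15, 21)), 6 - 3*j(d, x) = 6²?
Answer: 34858056751163/154938973 ≈ 2.2498e+5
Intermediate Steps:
j(d, x) = -10 (j(d, x) = 2 - ⅓*6² = 2 - ⅓*36 = 2 - 12 = -10)
h(a, Z) = 2*a/(-10 + Z) (h(a, Z) = (a + a)/(Z - 10) = (2*a)/(-10 + Z) = 2*a/(-10 + Z))
28880/(-228187) - 458054/h(K, -657) = 28880/(-228187) - 458054/(2*679/(-10 - 657)) = 28880*(-1/228187) - 458054/(2*679/(-667)) = -28880/228187 - 458054/(2*679*(-1/667)) = -28880/228187 - 458054/(-1358/667) = -28880/228187 - 458054*(-667/1358) = -28880/228187 + 152761009/679 = 34858056751163/154938973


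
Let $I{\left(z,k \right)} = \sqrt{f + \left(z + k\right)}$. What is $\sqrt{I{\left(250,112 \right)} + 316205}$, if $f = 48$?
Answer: $\sqrt{316205 + \sqrt{410}} \approx 562.34$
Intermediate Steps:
$I{\left(z,k \right)} = \sqrt{48 + k + z}$ ($I{\left(z,k \right)} = \sqrt{48 + \left(z + k\right)} = \sqrt{48 + \left(k + z\right)} = \sqrt{48 + k + z}$)
$\sqrt{I{\left(250,112 \right)} + 316205} = \sqrt{\sqrt{48 + 112 + 250} + 316205} = \sqrt{\sqrt{410} + 316205} = \sqrt{316205 + \sqrt{410}}$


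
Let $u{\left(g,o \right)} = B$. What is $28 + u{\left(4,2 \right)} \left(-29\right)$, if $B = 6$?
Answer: $-146$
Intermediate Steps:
$u{\left(g,o \right)} = 6$
$28 + u{\left(4,2 \right)} \left(-29\right) = 28 + 6 \left(-29\right) = 28 - 174 = -146$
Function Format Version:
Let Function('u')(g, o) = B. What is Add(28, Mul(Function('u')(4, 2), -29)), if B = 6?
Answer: -146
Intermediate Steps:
Function('u')(g, o) = 6
Add(28, Mul(Function('u')(4, 2), -29)) = Add(28, Mul(6, -29)) = Add(28, -174) = -146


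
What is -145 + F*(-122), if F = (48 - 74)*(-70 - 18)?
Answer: -279281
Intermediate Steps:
F = 2288 (F = -26*(-88) = 2288)
-145 + F*(-122) = -145 + 2288*(-122) = -145 - 279136 = -279281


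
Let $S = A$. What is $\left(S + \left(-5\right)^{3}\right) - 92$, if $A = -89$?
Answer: $-306$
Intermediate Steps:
$S = -89$
$\left(S + \left(-5\right)^{3}\right) - 92 = \left(-89 + \left(-5\right)^{3}\right) - 92 = \left(-89 - 125\right) - 92 = -214 - 92 = -306$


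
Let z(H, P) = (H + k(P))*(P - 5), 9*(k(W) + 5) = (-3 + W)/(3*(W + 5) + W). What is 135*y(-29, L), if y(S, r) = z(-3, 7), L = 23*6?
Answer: -92760/43 ≈ -2157.2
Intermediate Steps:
k(W) = -5 + (-3 + W)/(9*(15 + 4*W)) (k(W) = -5 + ((-3 + W)/(3*(W + 5) + W))/9 = -5 + ((-3 + W)/(3*(5 + W) + W))/9 = -5 + ((-3 + W)/((15 + 3*W) + W))/9 = -5 + ((-3 + W)/(15 + 4*W))/9 = -5 + (-3 + W)/(9*(15 + 4*W)))
L = 138
z(H, P) = (-5 + P)*(H + (-678 - 179*P)/(9*(15 + 4*P))) (z(H, P) = (H + (-678 - 179*P)/(9*(15 + 4*P)))*(P - 5) = (H + (-678 - 179*P)/(9*(15 + 4*P)))*(-5 + P) = (-5 + P)*(H + (-678 - 179*P)/(9*(15 + 4*P))))
y(S, r) = -6184/387 (y(S, r) = (3390 + 895*7 - 1*7*(678 + 179*7) + 9*(-3)*(-5 + 7)*(15 + 4*7))/(9*(15 + 4*7)) = (3390 + 6265 - 1*7*(678 + 1253) + 9*(-3)*2*(15 + 28))/(9*(15 + 28)) = (⅑)*(3390 + 6265 - 1*7*1931 + 9*(-3)*2*43)/43 = (⅑)*(1/43)*(3390 + 6265 - 13517 - 2322) = (⅑)*(1/43)*(-6184) = -6184/387)
135*y(-29, L) = 135*(-6184/387) = -92760/43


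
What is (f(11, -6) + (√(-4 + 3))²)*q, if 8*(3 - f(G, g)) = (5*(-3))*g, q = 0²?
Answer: 0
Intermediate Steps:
q = 0
f(G, g) = 3 + 15*g/8 (f(G, g) = 3 - 5*(-3)*g/8 = 3 - (-15)*g/8 = 3 + 15*g/8)
(f(11, -6) + (√(-4 + 3))²)*q = ((3 + (15/8)*(-6)) + (√(-4 + 3))²)*0 = ((3 - 45/4) + (√(-1))²)*0 = (-33/4 + I²)*0 = (-33/4 - 1)*0 = -37/4*0 = 0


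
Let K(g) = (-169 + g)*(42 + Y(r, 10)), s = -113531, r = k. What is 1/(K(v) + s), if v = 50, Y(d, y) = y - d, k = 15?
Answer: -1/117934 ≈ -8.4793e-6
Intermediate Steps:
r = 15
K(g) = -6253 + 37*g (K(g) = (-169 + g)*(42 + (10 - 1*15)) = (-169 + g)*(42 + (10 - 15)) = (-169 + g)*(42 - 5) = (-169 + g)*37 = -6253 + 37*g)
1/(K(v) + s) = 1/((-6253 + 37*50) - 113531) = 1/((-6253 + 1850) - 113531) = 1/(-4403 - 113531) = 1/(-117934) = -1/117934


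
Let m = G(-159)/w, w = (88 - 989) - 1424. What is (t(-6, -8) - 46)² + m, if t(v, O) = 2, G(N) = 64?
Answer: 4501136/2325 ≈ 1936.0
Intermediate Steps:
w = -2325 (w = -901 - 1424 = -2325)
m = -64/2325 (m = 64/(-2325) = 64*(-1/2325) = -64/2325 ≈ -0.027527)
(t(-6, -8) - 46)² + m = (2 - 46)² - 64/2325 = (-44)² - 64/2325 = 1936 - 64/2325 = 4501136/2325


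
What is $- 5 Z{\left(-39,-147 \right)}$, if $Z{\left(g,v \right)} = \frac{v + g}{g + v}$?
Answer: $-5$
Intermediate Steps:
$Z{\left(g,v \right)} = 1$ ($Z{\left(g,v \right)} = \frac{g + v}{g + v} = 1$)
$- 5 Z{\left(-39,-147 \right)} = \left(-5\right) 1 = -5$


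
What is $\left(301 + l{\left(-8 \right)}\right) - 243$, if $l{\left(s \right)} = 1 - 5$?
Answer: $54$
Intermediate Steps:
$l{\left(s \right)} = -4$
$\left(301 + l{\left(-8 \right)}\right) - 243 = \left(301 - 4\right) - 243 = 297 - 243 = 54$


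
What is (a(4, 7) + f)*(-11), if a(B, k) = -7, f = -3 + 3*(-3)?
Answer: 209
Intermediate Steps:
f = -12 (f = -3 - 9 = -12)
(a(4, 7) + f)*(-11) = (-7 - 12)*(-11) = -19*(-11) = 209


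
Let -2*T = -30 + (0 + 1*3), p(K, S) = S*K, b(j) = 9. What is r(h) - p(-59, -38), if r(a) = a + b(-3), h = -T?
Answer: -4493/2 ≈ -2246.5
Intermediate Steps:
p(K, S) = K*S
T = 27/2 (T = -(-30 + (0 + 1*3))/2 = -(-30 + (0 + 3))/2 = -(-30 + 3)/2 = -½*(-27) = 27/2 ≈ 13.500)
h = -27/2 (h = -1*27/2 = -27/2 ≈ -13.500)
r(a) = 9 + a (r(a) = a + 9 = 9 + a)
r(h) - p(-59, -38) = (9 - 27/2) - (-59)*(-38) = -9/2 - 1*2242 = -9/2 - 2242 = -4493/2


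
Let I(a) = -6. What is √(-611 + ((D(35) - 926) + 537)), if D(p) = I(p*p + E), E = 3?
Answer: I*√1006 ≈ 31.717*I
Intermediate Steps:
D(p) = -6
√(-611 + ((D(35) - 926) + 537)) = √(-611 + ((-6 - 926) + 537)) = √(-611 + (-932 + 537)) = √(-611 - 395) = √(-1006) = I*√1006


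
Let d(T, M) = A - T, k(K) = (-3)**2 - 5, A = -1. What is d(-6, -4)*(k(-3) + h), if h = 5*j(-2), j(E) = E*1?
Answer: -30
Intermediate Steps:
j(E) = E
k(K) = 4 (k(K) = 9 - 5 = 4)
d(T, M) = -1 - T
h = -10 (h = 5*(-2) = -10)
d(-6, -4)*(k(-3) + h) = (-1 - 1*(-6))*(4 - 10) = (-1 + 6)*(-6) = 5*(-6) = -30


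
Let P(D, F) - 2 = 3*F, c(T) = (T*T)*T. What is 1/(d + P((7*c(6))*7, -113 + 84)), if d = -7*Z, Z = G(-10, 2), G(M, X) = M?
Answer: -1/15 ≈ -0.066667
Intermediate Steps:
c(T) = T³ (c(T) = T²*T = T³)
Z = -10
P(D, F) = 2 + 3*F
d = 70 (d = -7*(-10) = 70)
1/(d + P((7*c(6))*7, -113 + 84)) = 1/(70 + (2 + 3*(-113 + 84))) = 1/(70 + (2 + 3*(-29))) = 1/(70 + (2 - 87)) = 1/(70 - 85) = 1/(-15) = -1/15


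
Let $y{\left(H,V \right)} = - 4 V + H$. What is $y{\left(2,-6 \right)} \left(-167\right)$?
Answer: $-4342$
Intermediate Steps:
$y{\left(H,V \right)} = H - 4 V$
$y{\left(2,-6 \right)} \left(-167\right) = \left(2 - -24\right) \left(-167\right) = \left(2 + 24\right) \left(-167\right) = 26 \left(-167\right) = -4342$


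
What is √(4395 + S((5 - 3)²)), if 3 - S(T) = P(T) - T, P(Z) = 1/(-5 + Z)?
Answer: √4403 ≈ 66.355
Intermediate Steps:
S(T) = 3 + T - 1/(-5 + T) (S(T) = 3 - (1/(-5 + T) - T) = 3 + (T - 1/(-5 + T)) = 3 + T - 1/(-5 + T))
√(4395 + S((5 - 3)²)) = √(4395 + (-1 + (-5 + (5 - 3)²)*(3 + (5 - 3)²))/(-5 + (5 - 3)²)) = √(4395 + (-1 + (-5 + 2²)*(3 + 2²))/(-5 + 2²)) = √(4395 + (-1 + (-5 + 4)*(3 + 4))/(-5 + 4)) = √(4395 + (-1 - 1*7)/(-1)) = √(4395 - (-1 - 7)) = √(4395 - 1*(-8)) = √(4395 + 8) = √4403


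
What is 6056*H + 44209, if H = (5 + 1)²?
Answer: 262225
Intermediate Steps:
H = 36 (H = 6² = 36)
6056*H + 44209 = 6056*36 + 44209 = 218016 + 44209 = 262225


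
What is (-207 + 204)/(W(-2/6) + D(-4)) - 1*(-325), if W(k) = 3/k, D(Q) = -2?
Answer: 3578/11 ≈ 325.27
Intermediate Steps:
(-207 + 204)/(W(-2/6) + D(-4)) - 1*(-325) = (-207 + 204)/(3/((-2/6)) - 2) - 1*(-325) = -3/(3/((-2*1/6)) - 2) + 325 = -3/(3/(-1/3) - 2) + 325 = -3/(3*(-3) - 2) + 325 = -3/(-9 - 2) + 325 = -3/(-11) + 325 = -3*(-1/11) + 325 = 3/11 + 325 = 3578/11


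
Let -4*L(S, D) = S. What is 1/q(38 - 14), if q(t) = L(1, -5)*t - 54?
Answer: -1/60 ≈ -0.016667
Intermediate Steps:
L(S, D) = -S/4
q(t) = -54 - t/4 (q(t) = (-¼*1)*t - 54 = -t/4 - 54 = -54 - t/4)
1/q(38 - 14) = 1/(-54 - (38 - 14)/4) = 1/(-54 - ¼*24) = 1/(-54 - 6) = 1/(-60) = -1/60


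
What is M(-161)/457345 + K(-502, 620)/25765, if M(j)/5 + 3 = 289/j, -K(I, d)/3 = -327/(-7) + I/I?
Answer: -2127885154/379428504385 ≈ -0.0056081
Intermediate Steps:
K(I, d) = -1002/7 (K(I, d) = -3*(-327/(-7) + I/I) = -3*(-327*(-1/7) + 1) = -3*(327/7 + 1) = -3*334/7 = -1002/7)
M(j) = -15 + 1445/j (M(j) = -15 + 5*(289/j) = -15 + 1445/j)
M(-161)/457345 + K(-502, 620)/25765 = (-15 + 1445/(-161))/457345 - 1002/7/25765 = (-15 + 1445*(-1/161))*(1/457345) - 1002/7*1/25765 = (-15 - 1445/161)*(1/457345) - 1002/180355 = -3860/161*1/457345 - 1002/180355 = -772/14726509 - 1002/180355 = -2127885154/379428504385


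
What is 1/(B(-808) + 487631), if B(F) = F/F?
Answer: 1/487632 ≈ 2.0507e-6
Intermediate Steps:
B(F) = 1
1/(B(-808) + 487631) = 1/(1 + 487631) = 1/487632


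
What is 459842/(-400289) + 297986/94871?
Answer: 75654847572/37975817719 ≈ 1.9922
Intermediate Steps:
459842/(-400289) + 297986/94871 = 459842*(-1/400289) + 297986*(1/94871) = -459842/400289 + 297986/94871 = 75654847572/37975817719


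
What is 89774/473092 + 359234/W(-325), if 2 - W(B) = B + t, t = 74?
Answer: 84986722175/59846138 ≈ 1420.1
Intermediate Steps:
W(B) = -72 - B (W(B) = 2 - (B + 74) = 2 - (74 + B) = 2 + (-74 - B) = -72 - B)
89774/473092 + 359234/W(-325) = 89774/473092 + 359234/(-72 - 1*(-325)) = 89774*(1/473092) + 359234/(-72 + 325) = 44887/236546 + 359234/253 = 84986722175/59846138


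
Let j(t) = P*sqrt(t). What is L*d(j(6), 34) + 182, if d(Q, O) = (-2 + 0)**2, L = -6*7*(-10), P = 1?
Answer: 1862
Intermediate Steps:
j(t) = sqrt(t) (j(t) = 1*sqrt(t) = sqrt(t))
L = 420 (L = -42*(-10) = 420)
d(Q, O) = 4 (d(Q, O) = (-2)**2 = 4)
L*d(j(6), 34) + 182 = 420*4 + 182 = 1680 + 182 = 1862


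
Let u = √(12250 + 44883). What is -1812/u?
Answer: -1812*√57133/57133 ≈ -7.5808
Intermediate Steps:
u = √57133 ≈ 239.03
-1812/u = -1812*√57133/57133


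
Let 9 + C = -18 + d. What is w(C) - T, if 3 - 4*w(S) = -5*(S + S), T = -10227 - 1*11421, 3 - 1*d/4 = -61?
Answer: 88885/4 ≈ 22221.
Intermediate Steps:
d = 256 (d = 12 - 4*(-61) = 12 + 244 = 256)
T = -21648 (T = -10227 - 11421 = -21648)
C = 229 (C = -9 + (-18 + 256) = -9 + 238 = 229)
w(S) = 3/4 + 5*S/2 (w(S) = 3/4 - (-5)*(S + S)/4 = 3/4 - (-5)*2*S/4 = 3/4 - (-5)*S/2 = 3/4 + 5*S/2)
w(C) - T = (3/4 + (5/2)*229) - 1*(-21648) = (3/4 + 1145/2) + 21648 = 2293/4 + 21648 = 88885/4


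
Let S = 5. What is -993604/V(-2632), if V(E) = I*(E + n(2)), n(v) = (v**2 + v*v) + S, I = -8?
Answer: -248401/5238 ≈ -47.423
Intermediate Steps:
n(v) = 5 + 2*v**2 (n(v) = (v**2 + v*v) + 5 = (v**2 + v**2) + 5 = 2*v**2 + 5 = 5 + 2*v**2)
V(E) = -104 - 8*E (V(E) = -8*(E + (5 + 2*2**2)) = -8*(E + (5 + 2*4)) = -8*(E + (5 + 8)) = -8*(E + 13) = -8*(13 + E) = -104 - 8*E)
-993604/V(-2632) = -993604/(-104 - 8*(-2632)) = -993604/(-104 + 21056) = -993604/20952 = -993604*1/20952 = -248401/5238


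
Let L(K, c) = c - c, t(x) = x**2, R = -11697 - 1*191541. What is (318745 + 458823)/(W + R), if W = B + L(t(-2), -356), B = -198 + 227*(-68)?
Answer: -97196/27359 ≈ -3.5526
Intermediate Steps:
R = -203238 (R = -11697 - 191541 = -203238)
L(K, c) = 0
B = -15634 (B = -198 - 15436 = -15634)
W = -15634 (W = -15634 + 0 = -15634)
(318745 + 458823)/(W + R) = (318745 + 458823)/(-15634 - 203238) = 777568/(-218872) = 777568*(-1/218872) = -97196/27359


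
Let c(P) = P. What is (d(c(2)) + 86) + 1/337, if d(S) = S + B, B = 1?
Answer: 29994/337 ≈ 89.003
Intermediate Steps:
d(S) = 1 + S (d(S) = S + 1 = 1 + S)
(d(c(2)) + 86) + 1/337 = ((1 + 2) + 86) + 1/337 = (3 + 86) + 1/337 = 89 + 1/337 = 29994/337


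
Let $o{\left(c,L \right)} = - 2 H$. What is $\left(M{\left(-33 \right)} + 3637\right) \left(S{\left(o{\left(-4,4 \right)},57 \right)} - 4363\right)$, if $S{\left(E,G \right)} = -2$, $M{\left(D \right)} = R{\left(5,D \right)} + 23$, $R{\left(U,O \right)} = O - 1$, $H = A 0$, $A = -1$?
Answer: $-15827490$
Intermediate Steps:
$H = 0$ ($H = \left(-1\right) 0 = 0$)
$o{\left(c,L \right)} = 0$ ($o{\left(c,L \right)} = \left(-2\right) 0 = 0$)
$R{\left(U,O \right)} = -1 + O$
$M{\left(D \right)} = 22 + D$ ($M{\left(D \right)} = \left(-1 + D\right) + 23 = 22 + D$)
$\left(M{\left(-33 \right)} + 3637\right) \left(S{\left(o{\left(-4,4 \right)},57 \right)} - 4363\right) = \left(\left(22 - 33\right) + 3637\right) \left(-2 - 4363\right) = \left(-11 + 3637\right) \left(-2 - 4363\right) = 3626 \left(-4365\right) = -15827490$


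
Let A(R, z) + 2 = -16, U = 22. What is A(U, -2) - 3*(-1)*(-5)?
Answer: -33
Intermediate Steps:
A(R, z) = -18 (A(R, z) = -2 - 16 = -18)
A(U, -2) - 3*(-1)*(-5) = -18 - 3*(-1)*(-5) = -18 + 3*(-5) = -18 - 15 = -33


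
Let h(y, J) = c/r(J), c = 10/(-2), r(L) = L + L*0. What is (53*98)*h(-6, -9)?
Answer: 25970/9 ≈ 2885.6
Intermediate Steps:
r(L) = L (r(L) = L + 0 = L)
c = -5 (c = 10*(-1/2) = -5)
h(y, J) = -5/J
(53*98)*h(-6, -9) = (53*98)*(-5/(-9)) = 5194*(-5*(-1/9)) = 5194*(5/9) = 25970/9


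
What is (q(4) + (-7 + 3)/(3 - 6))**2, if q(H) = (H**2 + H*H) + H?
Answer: 12544/9 ≈ 1393.8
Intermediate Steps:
q(H) = H + 2*H**2 (q(H) = (H**2 + H**2) + H = 2*H**2 + H = H + 2*H**2)
(q(4) + (-7 + 3)/(3 - 6))**2 = (4*(1 + 2*4) + (-7 + 3)/(3 - 6))**2 = (4*(1 + 8) - 4/(-3))**2 = (4*9 - 4*(-1/3))**2 = (36 + 4/3)**2 = (112/3)**2 = 12544/9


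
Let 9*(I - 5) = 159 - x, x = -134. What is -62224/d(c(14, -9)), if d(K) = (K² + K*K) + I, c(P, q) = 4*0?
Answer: -280008/169 ≈ -1656.9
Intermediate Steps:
c(P, q) = 0
I = 338/9 (I = 5 + (159 - 1*(-134))/9 = 5 + (159 + 134)/9 = 5 + (⅑)*293 = 5 + 293/9 = 338/9 ≈ 37.556)
d(K) = 338/9 + 2*K² (d(K) = (K² + K*K) + 338/9 = (K² + K²) + 338/9 = 2*K² + 338/9 = 338/9 + 2*K²)
-62224/d(c(14, -9)) = -62224/(338/9 + 2*0²) = -62224/(338/9 + 2*0) = -62224/(338/9 + 0) = -62224/338/9 = -62224*9/338 = -280008/169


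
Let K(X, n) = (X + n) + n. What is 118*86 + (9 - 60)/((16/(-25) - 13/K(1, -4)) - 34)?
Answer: 58228001/5737 ≈ 10150.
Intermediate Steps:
K(X, n) = X + 2*n
118*86 + (9 - 60)/((16/(-25) - 13/K(1, -4)) - 34) = 118*86 + (9 - 60)/((16/(-25) - 13/(1 + 2*(-4))) - 34) = 10148 - 51/((16*(-1/25) - 13/(1 - 8)) - 34) = 10148 - 51/((-16/25 - 13/(-7)) - 34) = 10148 - 51/((-16/25 - 13*(-⅐)) - 34) = 10148 - 51/((-16/25 + 13/7) - 34) = 10148 - 51/(213/175 - 34) = 10148 - 51/(-5737/175) = 10148 - 51*(-175/5737) = 10148 + 8925/5737 = 58228001/5737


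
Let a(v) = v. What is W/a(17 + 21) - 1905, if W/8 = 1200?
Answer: -31395/19 ≈ -1652.4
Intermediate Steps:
W = 9600 (W = 8*1200 = 9600)
W/a(17 + 21) - 1905 = 9600/(17 + 21) - 1905 = 9600/38 - 1905 = 9600*(1/38) - 1905 = 4800/19 - 1905 = -31395/19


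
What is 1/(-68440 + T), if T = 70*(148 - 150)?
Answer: -1/68580 ≈ -1.4582e-5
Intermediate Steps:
T = -140 (T = 70*(-2) = -140)
1/(-68440 + T) = 1/(-68440 - 140) = 1/(-68580) = -1/68580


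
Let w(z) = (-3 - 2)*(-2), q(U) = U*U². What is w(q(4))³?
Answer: 1000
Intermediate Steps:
q(U) = U³
w(z) = 10 (w(z) = -5*(-2) = 10)
w(q(4))³ = 10³ = 1000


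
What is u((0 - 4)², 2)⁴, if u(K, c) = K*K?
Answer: 4294967296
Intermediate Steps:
u(K, c) = K²
u((0 - 4)², 2)⁴ = (((0 - 4)²)²)⁴ = (((-4)²)²)⁴ = (16²)⁴ = 256⁴ = 4294967296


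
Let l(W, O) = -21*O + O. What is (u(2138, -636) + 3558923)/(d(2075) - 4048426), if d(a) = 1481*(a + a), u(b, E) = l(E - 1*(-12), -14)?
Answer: 3559203/2097724 ≈ 1.6967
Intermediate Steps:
l(W, O) = -20*O
u(b, E) = 280 (u(b, E) = -20*(-14) = 280)
d(a) = 2962*a (d(a) = 1481*(2*a) = 2962*a)
(u(2138, -636) + 3558923)/(d(2075) - 4048426) = (280 + 3558923)/(2962*2075 - 4048426) = 3559203/(6146150 - 4048426) = 3559203/2097724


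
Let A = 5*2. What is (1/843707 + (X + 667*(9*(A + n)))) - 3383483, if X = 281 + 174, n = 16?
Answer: -2722600303649/843707 ≈ -3.2269e+6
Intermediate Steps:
X = 455
A = 10
(1/843707 + (X + 667*(9*(A + n)))) - 3383483 = (1/843707 + (455 + 667*(9*(10 + 16)))) - 3383483 = (1/843707 + (455 + 667*(9*26))) - 3383483 = (1/843707 + (455 + 667*234)) - 3383483 = (1/843707 + (455 + 156078)) - 3383483 = (1/843707 + 156533) - 3383483 = 132067987832/843707 - 3383483 = -2722600303649/843707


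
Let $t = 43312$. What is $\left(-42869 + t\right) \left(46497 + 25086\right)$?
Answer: $31711269$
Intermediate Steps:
$\left(-42869 + t\right) \left(46497 + 25086\right) = \left(-42869 + 43312\right) \left(46497 + 25086\right) = 443 \cdot 71583 = 31711269$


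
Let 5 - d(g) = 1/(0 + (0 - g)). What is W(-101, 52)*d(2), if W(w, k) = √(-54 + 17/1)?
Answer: 11*I*√37/2 ≈ 33.455*I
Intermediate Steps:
d(g) = 5 + 1/g (d(g) = 5 - 1/(0 + (0 - g)) = 5 - 1/(0 - g) = 5 - 1/((-g)) = 5 - (-1)/g = 5 + 1/g)
W(w, k) = I*√37 (W(w, k) = √(-54 + 17*1) = √(-54 + 17) = √(-37) = I*√37)
W(-101, 52)*d(2) = (I*√37)*(5 + 1/2) = (I*√37)*(5 + ½) = (I*√37)*(11/2) = 11*I*√37/2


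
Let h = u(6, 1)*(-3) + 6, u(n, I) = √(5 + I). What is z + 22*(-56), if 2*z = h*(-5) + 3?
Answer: -2491/2 + 15*√6/2 ≈ -1227.1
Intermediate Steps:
h = 6 - 3*√6 (h = √(5 + 1)*(-3) + 6 = √6*(-3) + 6 = -3*√6 + 6 = 6 - 3*√6 ≈ -1.3485)
z = -27/2 + 15*√6/2 (z = ((6 - 3*√6)*(-5) + 3)/2 = ((-30 + 15*√6) + 3)/2 = (-27 + 15*√6)/2 = -27/2 + 15*√6/2 ≈ 4.8712)
z + 22*(-56) = (-27/2 + 15*√6/2) + 22*(-56) = (-27/2 + 15*√6/2) - 1232 = -2491/2 + 15*√6/2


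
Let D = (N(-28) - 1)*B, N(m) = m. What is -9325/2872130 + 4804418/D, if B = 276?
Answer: -344974692691/574713213 ≈ -600.25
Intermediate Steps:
D = -8004 (D = (-28 - 1)*276 = -29*276 = -8004)
-9325/2872130 + 4804418/D = -9325/2872130 + 4804418/(-8004) = -9325*1/2872130 + 4804418*(-1/8004) = -1865/574426 - 2402209/4002 = -344974692691/574713213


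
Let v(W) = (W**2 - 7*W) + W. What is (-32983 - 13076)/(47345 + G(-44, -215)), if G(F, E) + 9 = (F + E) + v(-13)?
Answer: -46059/47324 ≈ -0.97327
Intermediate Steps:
v(W) = W**2 - 6*W
G(F, E) = 238 + E + F (G(F, E) = -9 + ((F + E) - 13*(-6 - 13)) = -9 + ((E + F) - 13*(-19)) = -9 + ((E + F) + 247) = -9 + (247 + E + F) = 238 + E + F)
(-32983 - 13076)/(47345 + G(-44, -215)) = (-32983 - 13076)/(47345 + (238 - 215 - 44)) = -46059/(47345 - 21) = -46059/47324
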